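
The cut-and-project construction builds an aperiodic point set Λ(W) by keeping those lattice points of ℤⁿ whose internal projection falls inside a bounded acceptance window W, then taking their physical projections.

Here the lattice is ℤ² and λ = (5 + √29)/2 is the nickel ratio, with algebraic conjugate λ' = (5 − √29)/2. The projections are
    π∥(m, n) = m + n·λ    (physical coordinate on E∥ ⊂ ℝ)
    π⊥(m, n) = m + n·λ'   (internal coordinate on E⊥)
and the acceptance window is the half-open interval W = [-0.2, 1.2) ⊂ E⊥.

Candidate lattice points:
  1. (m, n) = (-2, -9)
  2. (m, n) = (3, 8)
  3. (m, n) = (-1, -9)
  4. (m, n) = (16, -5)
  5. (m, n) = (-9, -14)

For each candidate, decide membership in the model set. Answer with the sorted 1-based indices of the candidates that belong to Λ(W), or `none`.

3

Compute λ' = (5−√29)/2 = -0.1926, so π⊥(m,n) = m -0.1926·n.
#1 (-2,-9): internal coord -2 + (-9)·λ' = -0.2668; -0.2668 ∉ [-0.2, 1.2) → out
#2 (3,8): internal coord 3 + (8)·λ' = +1.4593; +1.4593 ∉ [-0.2, 1.2) → out
#3 (-1,-9): internal coord -1 + (-9)·λ' = +0.7332; +0.7332 ∈ [-0.2, 1.2) → IN Λ
#4 (16,-5): internal coord 16 + (-5)·λ' = +16.9629; +16.9629 ∉ [-0.2, 1.2) → out
#5 (-9,-14): internal coord -9 + (-14)·λ' = -6.3038; -6.3038 ∉ [-0.2, 1.2) → out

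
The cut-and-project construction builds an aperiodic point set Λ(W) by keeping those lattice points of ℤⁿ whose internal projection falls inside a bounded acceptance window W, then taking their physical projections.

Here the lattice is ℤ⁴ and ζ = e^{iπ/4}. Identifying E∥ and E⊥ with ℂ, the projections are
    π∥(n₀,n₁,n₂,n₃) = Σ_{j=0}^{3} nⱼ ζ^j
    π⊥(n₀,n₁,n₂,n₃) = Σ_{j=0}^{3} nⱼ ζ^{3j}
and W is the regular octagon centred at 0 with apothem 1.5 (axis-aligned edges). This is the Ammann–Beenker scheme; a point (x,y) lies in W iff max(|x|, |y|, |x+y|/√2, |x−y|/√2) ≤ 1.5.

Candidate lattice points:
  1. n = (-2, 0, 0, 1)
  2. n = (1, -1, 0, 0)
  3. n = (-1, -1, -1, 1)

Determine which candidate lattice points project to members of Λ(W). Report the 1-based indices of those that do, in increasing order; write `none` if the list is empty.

1, 3

With ζ = e^{iπ/4} the internal vectors are ζ^0,ζ^3,ζ^6,ζ^9.
candidate 1: n = (-2, 0, 0, 1) → π⊥ ≈ (-1.292893, +0.707107); max(|x|,|y|,|x±y|/√2) = 1.414214 ≤ 1.5 ⇒ ∈ W
candidate 2: n = (1, -1, 0, 0) → π⊥ ≈ (+1.707107, -0.707107); max(|x|,|y|,|x±y|/√2) = 1.707107 > 1.5 ⇒ ∉ W
candidate 3: n = (-1, -1, -1, 1) → π⊥ ≈ (+0.414214, +1.000000); max(|x|,|y|,|x±y|/√2) = 1.000000 ≤ 1.5 ⇒ ∈ W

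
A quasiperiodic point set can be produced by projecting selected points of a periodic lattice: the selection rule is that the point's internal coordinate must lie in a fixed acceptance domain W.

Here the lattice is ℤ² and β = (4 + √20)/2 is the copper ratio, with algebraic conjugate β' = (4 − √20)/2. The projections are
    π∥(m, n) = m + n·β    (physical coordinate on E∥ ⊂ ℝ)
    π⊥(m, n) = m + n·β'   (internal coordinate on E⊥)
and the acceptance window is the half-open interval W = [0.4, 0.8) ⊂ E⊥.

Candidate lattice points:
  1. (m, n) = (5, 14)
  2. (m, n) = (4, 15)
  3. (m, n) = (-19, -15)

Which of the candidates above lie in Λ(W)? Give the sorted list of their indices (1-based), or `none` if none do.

2

β' = (4−√20)/2 ≈ -0.23607.
[1] lift (5,14): star map gives 1.69505; window check 0.4 ≤ 1.69505 < 0.8 is false → out
[2] lift (4,15): star map gives 0.45898; window check 0.4 ≤ 0.45898 < 0.8 is true → IN Λ
[3] lift (-19,-15): star map gives -15.45898; window check 0.4 ≤ -15.45898 < 0.8 is false → out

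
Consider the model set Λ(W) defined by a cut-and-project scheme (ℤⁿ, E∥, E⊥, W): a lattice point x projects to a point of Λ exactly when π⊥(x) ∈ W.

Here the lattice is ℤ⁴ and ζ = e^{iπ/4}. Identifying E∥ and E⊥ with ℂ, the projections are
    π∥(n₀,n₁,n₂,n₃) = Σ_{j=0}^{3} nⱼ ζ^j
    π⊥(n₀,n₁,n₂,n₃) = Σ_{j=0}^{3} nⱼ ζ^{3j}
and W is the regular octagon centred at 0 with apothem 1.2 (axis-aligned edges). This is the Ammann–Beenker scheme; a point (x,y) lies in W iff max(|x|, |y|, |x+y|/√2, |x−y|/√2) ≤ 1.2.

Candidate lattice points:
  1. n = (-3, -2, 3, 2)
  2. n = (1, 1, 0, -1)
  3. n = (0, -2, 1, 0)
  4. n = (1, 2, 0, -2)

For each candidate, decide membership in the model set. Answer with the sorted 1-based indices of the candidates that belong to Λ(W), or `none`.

2

With ζ = e^{iπ/4} the internal vectors are ζ^0,ζ^3,ζ^6,ζ^9.
#1 (-3, -2, 3, 2): internal (-0.171573, -3.000000); octagon support 3.000000 vs apothem 1.2 → ∉ W
#2 (1, 1, 0, -1): internal (-0.414214, 0.000000); octagon support 0.414214 vs apothem 1.2 → ∈ W
#3 (0, -2, 1, 0): internal (1.414214, -2.414214); octagon support 2.707107 vs apothem 1.2 → ∉ W
#4 (1, 2, 0, -2): internal (-1.828427, 0.000000); octagon support 1.828427 vs apothem 1.2 → ∉ W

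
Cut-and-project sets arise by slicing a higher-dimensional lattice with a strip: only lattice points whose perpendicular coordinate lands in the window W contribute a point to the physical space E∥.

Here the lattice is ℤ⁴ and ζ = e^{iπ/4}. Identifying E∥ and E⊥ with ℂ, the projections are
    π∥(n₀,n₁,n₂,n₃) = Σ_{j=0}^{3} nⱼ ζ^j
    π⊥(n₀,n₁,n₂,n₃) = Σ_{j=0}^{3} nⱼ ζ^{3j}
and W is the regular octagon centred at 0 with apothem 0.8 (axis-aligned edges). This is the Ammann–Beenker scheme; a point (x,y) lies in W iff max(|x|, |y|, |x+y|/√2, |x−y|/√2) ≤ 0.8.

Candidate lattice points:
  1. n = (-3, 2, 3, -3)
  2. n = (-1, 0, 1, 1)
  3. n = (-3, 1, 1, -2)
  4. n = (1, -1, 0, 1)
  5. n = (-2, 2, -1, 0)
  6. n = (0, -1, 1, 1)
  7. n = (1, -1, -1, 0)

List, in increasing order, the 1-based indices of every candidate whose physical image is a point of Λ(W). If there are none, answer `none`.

2

With ζ = e^{iπ/4} the internal vectors are ζ^0,ζ^3,ζ^6,ζ^9.
candidate 1: n = (-3, 2, 3, -3) → π⊥ ≈ (-6.535534, -3.707107); max(|x|,|y|,|x±y|/√2) = 7.242641 > 0.8 ⇒ ∉ W
candidate 2: n = (-1, 0, 1, 1) → π⊥ ≈ (-0.292893, -0.292893); max(|x|,|y|,|x±y|/√2) = 0.414214 ≤ 0.8 ⇒ ∈ W
candidate 3: n = (-3, 1, 1, -2) → π⊥ ≈ (-5.121320, -1.707107); max(|x|,|y|,|x±y|/√2) = 5.121320 > 0.8 ⇒ ∉ W
candidate 4: n = (1, -1, 0, 1) → π⊥ ≈ (+2.414214, +0.000000); max(|x|,|y|,|x±y|/√2) = 2.414214 > 0.8 ⇒ ∉ W
candidate 5: n = (-2, 2, -1, 0) → π⊥ ≈ (-3.414214, +2.414214); max(|x|,|y|,|x±y|/√2) = 4.121320 > 0.8 ⇒ ∉ W
candidate 6: n = (0, -1, 1, 1) → π⊥ ≈ (+1.414214, -1.000000); max(|x|,|y|,|x±y|/√2) = 1.707107 > 0.8 ⇒ ∉ W
candidate 7: n = (1, -1, -1, 0) → π⊥ ≈ (+1.707107, +0.292893); max(|x|,|y|,|x±y|/√2) = 1.707107 > 0.8 ⇒ ∉ W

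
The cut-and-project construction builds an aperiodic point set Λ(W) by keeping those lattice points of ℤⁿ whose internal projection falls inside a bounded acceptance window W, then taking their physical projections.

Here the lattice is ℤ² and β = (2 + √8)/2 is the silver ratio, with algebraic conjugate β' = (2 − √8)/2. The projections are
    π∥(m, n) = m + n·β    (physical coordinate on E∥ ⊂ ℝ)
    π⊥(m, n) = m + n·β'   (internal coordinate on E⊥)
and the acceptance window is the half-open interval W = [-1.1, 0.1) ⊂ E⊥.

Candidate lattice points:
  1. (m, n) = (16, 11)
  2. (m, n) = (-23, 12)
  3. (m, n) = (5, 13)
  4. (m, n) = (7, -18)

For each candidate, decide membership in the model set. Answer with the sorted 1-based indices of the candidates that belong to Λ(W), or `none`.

3

Numerically β ≈ 2.4142 and β' = −1/β ≈ -0.4142.
candidate 1: (m,n)=(16,11) → π∥ = 16+11·β ≈ 42.5563, π⊥ = 16+11·β' ≈ 11.4437 ∉ [-1.1, 0.1) ⇒ out
candidate 2: (m,n)=(-23,12) → π∥ = -23+12·β ≈ 5.9706, π⊥ = -23+12·β' ≈ -27.9706 ∉ [-1.1, 0.1) ⇒ out
candidate 3: (m,n)=(5,13) → π∥ = 5+13·β ≈ 36.3848, π⊥ = 5+13·β' ≈ -0.3848 ∈ [-1.1, 0.1) ⇒ IN Λ
candidate 4: (m,n)=(7,-18) → π∥ = 7-18·β ≈ -36.4558, π⊥ = 7-18·β' ≈ 14.4558 ∉ [-1.1, 0.1) ⇒ out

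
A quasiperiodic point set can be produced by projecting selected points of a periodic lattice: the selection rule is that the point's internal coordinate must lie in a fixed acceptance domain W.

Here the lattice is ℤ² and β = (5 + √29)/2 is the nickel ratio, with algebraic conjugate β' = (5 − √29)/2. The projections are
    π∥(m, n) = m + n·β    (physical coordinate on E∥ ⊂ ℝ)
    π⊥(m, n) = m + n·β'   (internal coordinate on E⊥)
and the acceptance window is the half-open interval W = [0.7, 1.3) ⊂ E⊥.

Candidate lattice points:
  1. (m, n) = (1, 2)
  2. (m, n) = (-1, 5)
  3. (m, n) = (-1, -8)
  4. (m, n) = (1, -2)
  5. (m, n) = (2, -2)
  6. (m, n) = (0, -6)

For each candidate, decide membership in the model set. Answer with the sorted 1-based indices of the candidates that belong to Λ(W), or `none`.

6

Compute β' = (5−√29)/2 = -0.19258, so π⊥(m,n) = m -0.19258·n.
#1 (1,2): internal coord 1 + (2)·β' = +0.61484; +0.61484 ∉ [0.7, 1.3) → out
#2 (-1,5): internal coord -1 + (5)·β' = -1.96291; -1.96291 ∉ [0.7, 1.3) → out
#3 (-1,-8): internal coord -1 + (-8)·β' = +0.54066; +0.54066 ∉ [0.7, 1.3) → out
#4 (1,-2): internal coord 1 + (-2)·β' = +1.38516; +1.38516 ∉ [0.7, 1.3) → out
#5 (2,-2): internal coord 2 + (-2)·β' = +2.38516; +2.38516 ∉ [0.7, 1.3) → out
#6 (0,-6): internal coord 0 + (-6)·β' = +1.15549; +1.15549 ∈ [0.7, 1.3) → IN Λ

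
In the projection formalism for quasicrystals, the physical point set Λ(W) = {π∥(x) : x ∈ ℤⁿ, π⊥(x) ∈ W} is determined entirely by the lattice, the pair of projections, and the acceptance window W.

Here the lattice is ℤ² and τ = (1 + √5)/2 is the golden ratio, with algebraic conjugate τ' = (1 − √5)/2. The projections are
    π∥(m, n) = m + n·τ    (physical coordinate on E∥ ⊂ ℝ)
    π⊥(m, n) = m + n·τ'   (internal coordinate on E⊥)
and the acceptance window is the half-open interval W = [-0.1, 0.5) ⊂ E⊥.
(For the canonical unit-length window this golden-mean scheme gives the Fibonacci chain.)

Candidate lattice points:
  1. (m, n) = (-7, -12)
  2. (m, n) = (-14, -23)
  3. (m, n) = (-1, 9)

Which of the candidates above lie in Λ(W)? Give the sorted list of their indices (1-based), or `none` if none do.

Compute τ' = (1−√5)/2 = -0.618034, so π⊥(m,n) = m -0.618034·n.
[1] lift (-7,-12): star map gives 0.416408; window check -0.1 ≤ 0.416408 < 0.5 is true → IN Λ
[2] lift (-14,-23): star map gives 0.214782; window check -0.1 ≤ 0.214782 < 0.5 is true → IN Λ
[3] lift (-1,9): star map gives -6.562306; window check -0.1 ≤ -6.562306 < 0.5 is false → out

1, 2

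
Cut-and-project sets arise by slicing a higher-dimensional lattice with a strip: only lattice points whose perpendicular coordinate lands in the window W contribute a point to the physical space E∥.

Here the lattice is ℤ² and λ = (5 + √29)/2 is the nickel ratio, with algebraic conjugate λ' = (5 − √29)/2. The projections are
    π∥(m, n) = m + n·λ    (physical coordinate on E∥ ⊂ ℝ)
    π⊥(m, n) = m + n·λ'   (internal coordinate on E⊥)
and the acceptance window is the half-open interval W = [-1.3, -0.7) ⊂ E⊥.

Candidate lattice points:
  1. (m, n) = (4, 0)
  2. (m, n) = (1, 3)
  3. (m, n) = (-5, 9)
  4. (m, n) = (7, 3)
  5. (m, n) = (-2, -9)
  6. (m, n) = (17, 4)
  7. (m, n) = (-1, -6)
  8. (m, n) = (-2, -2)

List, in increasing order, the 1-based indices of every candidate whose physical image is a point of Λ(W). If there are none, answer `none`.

none

Compute λ' = (5−√29)/2 = -0.19258, so π⊥(m,n) = m -0.19258·n.
[1] lift (4,0): star map gives 4.00000; window check -1.3 ≤ 4.00000 < -0.7 is false → out
[2] lift (1,3): star map gives 0.42225; window check -1.3 ≤ 0.42225 < -0.7 is false → out
[3] lift (-5,9): star map gives -6.73324; window check -1.3 ≤ -6.73324 < -0.7 is false → out
[4] lift (7,3): star map gives 6.42225; window check -1.3 ≤ 6.42225 < -0.7 is false → out
[5] lift (-2,-9): star map gives -0.26676; window check -1.3 ≤ -0.26676 < -0.7 is false → out
[6] lift (17,4): star map gives 16.22967; window check -1.3 ≤ 16.22967 < -0.7 is false → out
[7] lift (-1,-6): star map gives 0.15549; window check -1.3 ≤ 0.15549 < -0.7 is false → out
[8] lift (-2,-2): star map gives -1.61484; window check -1.3 ≤ -1.61484 < -0.7 is false → out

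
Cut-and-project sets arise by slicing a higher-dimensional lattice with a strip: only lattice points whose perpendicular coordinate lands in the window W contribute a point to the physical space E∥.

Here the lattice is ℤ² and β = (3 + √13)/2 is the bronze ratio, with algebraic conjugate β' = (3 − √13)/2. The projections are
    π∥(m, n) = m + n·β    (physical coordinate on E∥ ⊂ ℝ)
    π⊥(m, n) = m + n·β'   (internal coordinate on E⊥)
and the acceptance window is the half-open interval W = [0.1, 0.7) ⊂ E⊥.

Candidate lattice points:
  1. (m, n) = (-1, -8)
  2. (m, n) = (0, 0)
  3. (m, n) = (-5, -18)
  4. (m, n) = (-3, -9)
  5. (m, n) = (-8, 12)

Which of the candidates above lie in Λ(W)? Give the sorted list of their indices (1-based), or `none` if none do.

Compute β' = (3−√13)/2 = -0.3028, so π⊥(m,n) = m -0.3028·n.
#1 (-1,-8): internal coord -1 + (-8)·β' = +1.4222; +1.4222 ∉ [0.1, 0.7) → out
#2 (0,0): internal coord 0 + (0)·β' = +0.0000; +0.0000 ∉ [0.1, 0.7) → out
#3 (-5,-18): internal coord -5 + (-18)·β' = +0.4500; +0.4500 ∈ [0.1, 0.7) → IN Λ
#4 (-3,-9): internal coord -3 + (-9)·β' = -0.2750; -0.2750 ∉ [0.1, 0.7) → out
#5 (-8,12): internal coord -8 + (12)·β' = -11.6333; -11.6333 ∉ [0.1, 0.7) → out

3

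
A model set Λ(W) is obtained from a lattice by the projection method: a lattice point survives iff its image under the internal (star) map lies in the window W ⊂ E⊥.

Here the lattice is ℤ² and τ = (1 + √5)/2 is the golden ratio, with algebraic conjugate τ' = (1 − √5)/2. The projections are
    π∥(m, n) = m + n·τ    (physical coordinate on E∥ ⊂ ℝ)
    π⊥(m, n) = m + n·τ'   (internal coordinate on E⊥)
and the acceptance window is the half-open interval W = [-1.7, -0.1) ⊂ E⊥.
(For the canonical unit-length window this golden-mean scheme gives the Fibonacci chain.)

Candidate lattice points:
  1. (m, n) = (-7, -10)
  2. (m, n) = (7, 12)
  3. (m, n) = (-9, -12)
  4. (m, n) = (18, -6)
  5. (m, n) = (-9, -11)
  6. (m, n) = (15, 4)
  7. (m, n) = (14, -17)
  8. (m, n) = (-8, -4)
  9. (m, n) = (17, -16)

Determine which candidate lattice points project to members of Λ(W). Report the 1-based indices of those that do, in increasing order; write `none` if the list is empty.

1, 2, 3

Numerically τ ≈ 1.61803 and τ' = −1/τ ≈ -0.61803.
[1] lift (-7,-10): star map gives -0.81966; window check -1.7 ≤ -0.81966 < -0.1 is true → IN Λ
[2] lift (7,12): star map gives -0.41641; window check -1.7 ≤ -0.41641 < -0.1 is true → IN Λ
[3] lift (-9,-12): star map gives -1.58359; window check -1.7 ≤ -1.58359 < -0.1 is true → IN Λ
[4] lift (18,-6): star map gives 21.70820; window check -1.7 ≤ 21.70820 < -0.1 is false → out
[5] lift (-9,-11): star map gives -2.20163; window check -1.7 ≤ -2.20163 < -0.1 is false → out
[6] lift (15,4): star map gives 12.52786; window check -1.7 ≤ 12.52786 < -0.1 is false → out
[7] lift (14,-17): star map gives 24.50658; window check -1.7 ≤ 24.50658 < -0.1 is false → out
[8] lift (-8,-4): star map gives -5.52786; window check -1.7 ≤ -5.52786 < -0.1 is false → out
[9] lift (17,-16): star map gives 26.88854; window check -1.7 ≤ 26.88854 < -0.1 is false → out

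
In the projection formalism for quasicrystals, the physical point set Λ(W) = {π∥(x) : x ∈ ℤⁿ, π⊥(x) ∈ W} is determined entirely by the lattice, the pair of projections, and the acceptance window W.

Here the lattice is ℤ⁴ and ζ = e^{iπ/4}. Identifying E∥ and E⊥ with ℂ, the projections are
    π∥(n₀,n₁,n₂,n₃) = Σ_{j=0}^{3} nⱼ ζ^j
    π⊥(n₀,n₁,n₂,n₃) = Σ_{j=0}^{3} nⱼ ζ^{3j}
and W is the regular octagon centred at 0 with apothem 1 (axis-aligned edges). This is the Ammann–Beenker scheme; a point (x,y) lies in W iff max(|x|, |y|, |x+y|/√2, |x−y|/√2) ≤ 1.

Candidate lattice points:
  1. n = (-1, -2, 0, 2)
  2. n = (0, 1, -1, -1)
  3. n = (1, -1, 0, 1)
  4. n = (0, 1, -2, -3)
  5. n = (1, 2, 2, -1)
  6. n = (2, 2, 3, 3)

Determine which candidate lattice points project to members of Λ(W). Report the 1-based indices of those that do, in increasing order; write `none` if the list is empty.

none

Internal map: ζ^{3j} for j=0..3 gives (1,0), (−√2/2,√2/2), (0,−1), (√2/2,√2/2).
candidate 1: n = (-1, -2, 0, 2) → π⊥ ≈ (+1.828427, +0.000000); max(|x|,|y|,|x±y|/√2) = 1.828427 > 1 ⇒ ∉ W
candidate 2: n = (0, 1, -1, -1) → π⊥ ≈ (-1.414214, +1.000000); max(|x|,|y|,|x±y|/√2) = 1.707107 > 1 ⇒ ∉ W
candidate 3: n = (1, -1, 0, 1) → π⊥ ≈ (+2.414214, +0.000000); max(|x|,|y|,|x±y|/√2) = 2.414214 > 1 ⇒ ∉ W
candidate 4: n = (0, 1, -2, -3) → π⊥ ≈ (-2.828427, +0.585786); max(|x|,|y|,|x±y|/√2) = 2.828427 > 1 ⇒ ∉ W
candidate 5: n = (1, 2, 2, -1) → π⊥ ≈ (-1.121320, -1.292893); max(|x|,|y|,|x±y|/√2) = 1.707107 > 1 ⇒ ∉ W
candidate 6: n = (2, 2, 3, 3) → π⊥ ≈ (+2.707107, +0.535534); max(|x|,|y|,|x±y|/√2) = 2.707107 > 1 ⇒ ∉ W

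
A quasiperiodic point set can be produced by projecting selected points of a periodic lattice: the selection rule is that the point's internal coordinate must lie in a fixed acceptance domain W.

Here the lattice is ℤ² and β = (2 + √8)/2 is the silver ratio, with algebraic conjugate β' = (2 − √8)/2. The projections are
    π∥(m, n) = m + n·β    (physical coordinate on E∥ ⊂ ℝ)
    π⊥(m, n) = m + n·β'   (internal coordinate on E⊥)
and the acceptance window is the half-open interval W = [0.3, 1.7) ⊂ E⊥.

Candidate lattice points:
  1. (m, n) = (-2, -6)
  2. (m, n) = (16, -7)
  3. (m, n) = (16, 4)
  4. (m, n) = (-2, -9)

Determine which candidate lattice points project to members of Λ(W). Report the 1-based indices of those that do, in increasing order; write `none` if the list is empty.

β' = (2−√8)/2 ≈ -0.414214.
#1 (-2,-6): internal coord -2 + (-6)·β' = +0.485281; +0.485281 ∈ [0.3, 1.7) → IN Λ
#2 (16,-7): internal coord 16 + (-7)·β' = +18.899495; +18.899495 ∉ [0.3, 1.7) → out
#3 (16,4): internal coord 16 + (4)·β' = +14.343146; +14.343146 ∉ [0.3, 1.7) → out
#4 (-2,-9): internal coord -2 + (-9)·β' = +1.727922; +1.727922 ∉ [0.3, 1.7) → out

1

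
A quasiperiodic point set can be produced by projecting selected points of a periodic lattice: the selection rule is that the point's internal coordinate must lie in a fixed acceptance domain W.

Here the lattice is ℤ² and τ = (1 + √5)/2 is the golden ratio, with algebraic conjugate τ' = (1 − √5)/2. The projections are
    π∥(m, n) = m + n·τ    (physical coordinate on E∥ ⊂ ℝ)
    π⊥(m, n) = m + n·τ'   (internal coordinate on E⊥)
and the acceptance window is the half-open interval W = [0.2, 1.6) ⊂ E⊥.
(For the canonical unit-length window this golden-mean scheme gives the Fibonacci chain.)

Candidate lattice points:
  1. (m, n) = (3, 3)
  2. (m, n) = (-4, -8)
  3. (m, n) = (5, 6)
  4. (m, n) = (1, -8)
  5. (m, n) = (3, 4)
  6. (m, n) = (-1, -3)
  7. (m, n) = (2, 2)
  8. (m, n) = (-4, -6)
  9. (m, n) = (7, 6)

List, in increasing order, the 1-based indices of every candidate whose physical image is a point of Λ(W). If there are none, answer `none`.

1, 2, 3, 5, 6, 7

τ' = (1−√5)/2 ≈ -0.618034.
#1 (3,3): internal coord 3 + (3)·τ' = +1.145898; +1.145898 ∈ [0.2, 1.6) → IN Λ
#2 (-4,-8): internal coord -4 + (-8)·τ' = +0.944272; +0.944272 ∈ [0.2, 1.6) → IN Λ
#3 (5,6): internal coord 5 + (6)·τ' = +1.291796; +1.291796 ∈ [0.2, 1.6) → IN Λ
#4 (1,-8): internal coord 1 + (-8)·τ' = +5.944272; +5.944272 ∉ [0.2, 1.6) → out
#5 (3,4): internal coord 3 + (4)·τ' = +0.527864; +0.527864 ∈ [0.2, 1.6) → IN Λ
#6 (-1,-3): internal coord -1 + (-3)·τ' = +0.854102; +0.854102 ∈ [0.2, 1.6) → IN Λ
#7 (2,2): internal coord 2 + (2)·τ' = +0.763932; +0.763932 ∈ [0.2, 1.6) → IN Λ
#8 (-4,-6): internal coord -4 + (-6)·τ' = -0.291796; -0.291796 ∉ [0.2, 1.6) → out
#9 (7,6): internal coord 7 + (6)·τ' = +3.291796; +3.291796 ∉ [0.2, 1.6) → out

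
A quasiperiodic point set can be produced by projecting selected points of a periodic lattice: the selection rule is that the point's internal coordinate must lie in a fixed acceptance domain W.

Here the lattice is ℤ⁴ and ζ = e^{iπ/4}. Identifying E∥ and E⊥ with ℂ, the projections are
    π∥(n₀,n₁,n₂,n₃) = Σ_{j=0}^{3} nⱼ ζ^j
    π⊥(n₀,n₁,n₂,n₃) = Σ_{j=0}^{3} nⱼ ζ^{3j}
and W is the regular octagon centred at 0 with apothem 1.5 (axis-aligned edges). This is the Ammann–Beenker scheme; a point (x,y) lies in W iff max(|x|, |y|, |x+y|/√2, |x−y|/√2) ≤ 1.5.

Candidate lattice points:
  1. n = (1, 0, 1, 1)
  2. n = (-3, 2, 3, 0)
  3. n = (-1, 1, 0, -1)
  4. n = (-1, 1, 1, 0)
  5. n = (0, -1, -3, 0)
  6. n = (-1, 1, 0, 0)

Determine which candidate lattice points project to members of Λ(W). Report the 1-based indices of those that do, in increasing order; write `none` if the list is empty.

Internal map: ζ^{3j} for j=0..3 gives (1,0), (−√2/2,√2/2), (0,−1), (√2/2,√2/2).
#1 (1, 0, 1, 1): internal (1.7071, -0.2929); octagon support 1.7071 vs apothem 1.5 → ∉ W
#2 (-3, 2, 3, 0): internal (-4.4142, -1.5858); octagon support 4.4142 vs apothem 1.5 → ∉ W
#3 (-1, 1, 0, -1): internal (-2.4142, 0.0000); octagon support 2.4142 vs apothem 1.5 → ∉ W
#4 (-1, 1, 1, 0): internal (-1.7071, -0.2929); octagon support 1.7071 vs apothem 1.5 → ∉ W
#5 (0, -1, -3, 0): internal (0.7071, 2.2929); octagon support 2.2929 vs apothem 1.5 → ∉ W
#6 (-1, 1, 0, 0): internal (-1.7071, 0.7071); octagon support 1.7071 vs apothem 1.5 → ∉ W

none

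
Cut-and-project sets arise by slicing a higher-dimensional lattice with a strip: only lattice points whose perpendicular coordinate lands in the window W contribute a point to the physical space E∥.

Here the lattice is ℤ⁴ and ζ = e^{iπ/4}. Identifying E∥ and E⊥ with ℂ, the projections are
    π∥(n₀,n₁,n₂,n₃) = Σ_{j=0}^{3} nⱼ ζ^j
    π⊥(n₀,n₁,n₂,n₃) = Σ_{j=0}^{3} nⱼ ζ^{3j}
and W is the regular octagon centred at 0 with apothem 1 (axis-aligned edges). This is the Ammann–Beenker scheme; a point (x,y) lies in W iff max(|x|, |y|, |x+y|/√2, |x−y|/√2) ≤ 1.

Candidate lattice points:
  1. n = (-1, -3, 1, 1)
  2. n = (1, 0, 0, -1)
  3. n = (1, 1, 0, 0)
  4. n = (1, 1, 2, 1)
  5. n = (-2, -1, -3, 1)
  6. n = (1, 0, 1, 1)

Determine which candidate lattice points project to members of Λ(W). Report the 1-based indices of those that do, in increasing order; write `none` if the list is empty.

With ζ = e^{iπ/4} the internal vectors are ζ^0,ζ^3,ζ^6,ζ^9.
candidate 1: n = (-1, -3, 1, 1) → π⊥ ≈ (+1.828427, -2.414214); max(|x|,|y|,|x±y|/√2) = 3.000000 > 1 ⇒ ∉ W
candidate 2: n = (1, 0, 0, -1) → π⊥ ≈ (+0.292893, -0.707107); max(|x|,|y|,|x±y|/√2) = 0.707107 ≤ 1 ⇒ ∈ W
candidate 3: n = (1, 1, 0, 0) → π⊥ ≈ (+0.292893, +0.707107); max(|x|,|y|,|x±y|/√2) = 0.707107 ≤ 1 ⇒ ∈ W
candidate 4: n = (1, 1, 2, 1) → π⊥ ≈ (+1.000000, -0.585786); max(|x|,|y|,|x±y|/√2) = 1.121320 > 1 ⇒ ∉ W
candidate 5: n = (-2, -1, -3, 1) → π⊥ ≈ (-0.585786, +3.000000); max(|x|,|y|,|x±y|/√2) = 3.000000 > 1 ⇒ ∉ W
candidate 6: n = (1, 0, 1, 1) → π⊥ ≈ (+1.707107, -0.292893); max(|x|,|y|,|x±y|/√2) = 1.707107 > 1 ⇒ ∉ W

2, 3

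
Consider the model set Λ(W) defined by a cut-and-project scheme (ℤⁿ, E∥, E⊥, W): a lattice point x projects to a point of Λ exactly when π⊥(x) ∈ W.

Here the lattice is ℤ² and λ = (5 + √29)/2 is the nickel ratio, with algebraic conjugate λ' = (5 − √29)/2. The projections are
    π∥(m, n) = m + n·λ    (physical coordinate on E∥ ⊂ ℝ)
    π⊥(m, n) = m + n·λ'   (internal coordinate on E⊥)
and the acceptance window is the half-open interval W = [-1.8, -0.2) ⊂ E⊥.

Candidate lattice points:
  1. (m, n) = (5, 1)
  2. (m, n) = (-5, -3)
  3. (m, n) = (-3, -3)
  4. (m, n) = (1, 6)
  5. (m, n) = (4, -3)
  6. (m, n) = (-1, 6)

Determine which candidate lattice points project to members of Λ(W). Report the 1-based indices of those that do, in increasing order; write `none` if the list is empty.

Numerically λ ≈ 5.19258 and λ' = −1/λ ≈ -0.19258.
[1] lift (5,1): star map gives 4.80742; window check -1.8 ≤ 4.80742 < -0.2 is false → out
[2] lift (-5,-3): star map gives -4.42225; window check -1.8 ≤ -4.42225 < -0.2 is false → out
[3] lift (-3,-3): star map gives -2.42225; window check -1.8 ≤ -2.42225 < -0.2 is false → out
[4] lift (1,6): star map gives -0.15549; window check -1.8 ≤ -0.15549 < -0.2 is false → out
[5] lift (4,-3): star map gives 4.57775; window check -1.8 ≤ 4.57775 < -0.2 is false → out
[6] lift (-1,6): star map gives -2.15549; window check -1.8 ≤ -2.15549 < -0.2 is false → out

none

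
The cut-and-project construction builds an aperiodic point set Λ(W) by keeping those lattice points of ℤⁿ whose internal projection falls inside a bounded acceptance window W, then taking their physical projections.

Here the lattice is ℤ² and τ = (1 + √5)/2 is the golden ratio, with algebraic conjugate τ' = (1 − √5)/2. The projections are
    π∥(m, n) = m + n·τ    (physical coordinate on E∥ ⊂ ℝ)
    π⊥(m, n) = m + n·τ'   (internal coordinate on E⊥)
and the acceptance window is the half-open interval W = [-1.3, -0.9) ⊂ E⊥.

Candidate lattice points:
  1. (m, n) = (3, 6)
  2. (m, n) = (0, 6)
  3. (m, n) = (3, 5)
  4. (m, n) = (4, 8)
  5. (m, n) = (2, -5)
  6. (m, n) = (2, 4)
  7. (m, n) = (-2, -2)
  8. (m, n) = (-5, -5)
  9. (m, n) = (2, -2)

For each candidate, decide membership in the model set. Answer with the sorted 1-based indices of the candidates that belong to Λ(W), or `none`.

Numerically τ ≈ 1.6180 and τ' = −1/τ ≈ -0.6180.
#1 (3,6): internal coord 3 + (6)·τ' = -0.7082; -0.7082 ∉ [-1.3, -0.9) → out
#2 (0,6): internal coord 0 + (6)·τ' = -3.7082; -3.7082 ∉ [-1.3, -0.9) → out
#3 (3,5): internal coord 3 + (5)·τ' = -0.0902; -0.0902 ∉ [-1.3, -0.9) → out
#4 (4,8): internal coord 4 + (8)·τ' = -0.9443; -0.9443 ∈ [-1.3, -0.9) → IN Λ
#5 (2,-5): internal coord 2 + (-5)·τ' = +5.0902; +5.0902 ∉ [-1.3, -0.9) → out
#6 (2,4): internal coord 2 + (4)·τ' = -0.4721; -0.4721 ∉ [-1.3, -0.9) → out
#7 (-2,-2): internal coord -2 + (-2)·τ' = -0.7639; -0.7639 ∉ [-1.3, -0.9) → out
#8 (-5,-5): internal coord -5 + (-5)·τ' = -1.9098; -1.9098 ∉ [-1.3, -0.9) → out
#9 (2,-2): internal coord 2 + (-2)·τ' = +3.2361; +3.2361 ∉ [-1.3, -0.9) → out

4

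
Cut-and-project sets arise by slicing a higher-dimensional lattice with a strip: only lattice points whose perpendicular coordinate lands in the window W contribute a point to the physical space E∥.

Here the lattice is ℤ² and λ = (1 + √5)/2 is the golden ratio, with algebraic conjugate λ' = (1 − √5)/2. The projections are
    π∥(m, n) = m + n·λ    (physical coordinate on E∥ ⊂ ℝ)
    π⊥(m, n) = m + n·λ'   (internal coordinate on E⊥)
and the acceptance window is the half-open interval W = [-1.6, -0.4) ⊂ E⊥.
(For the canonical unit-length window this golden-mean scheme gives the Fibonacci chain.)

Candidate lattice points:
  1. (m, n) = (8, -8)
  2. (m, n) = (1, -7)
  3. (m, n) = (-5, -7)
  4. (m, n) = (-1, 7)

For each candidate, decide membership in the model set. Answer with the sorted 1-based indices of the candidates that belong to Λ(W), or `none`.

3

λ' = (1−√5)/2 ≈ -0.618034.
#1 (8,-8): internal coord 8 + (-8)·λ' = +12.944272; +12.944272 ∉ [-1.6, -0.4) → out
#2 (1,-7): internal coord 1 + (-7)·λ' = +5.326238; +5.326238 ∉ [-1.6, -0.4) → out
#3 (-5,-7): internal coord -5 + (-7)·λ' = -0.673762; -0.673762 ∈ [-1.6, -0.4) → IN Λ
#4 (-1,7): internal coord -1 + (7)·λ' = -5.326238; -5.326238 ∉ [-1.6, -0.4) → out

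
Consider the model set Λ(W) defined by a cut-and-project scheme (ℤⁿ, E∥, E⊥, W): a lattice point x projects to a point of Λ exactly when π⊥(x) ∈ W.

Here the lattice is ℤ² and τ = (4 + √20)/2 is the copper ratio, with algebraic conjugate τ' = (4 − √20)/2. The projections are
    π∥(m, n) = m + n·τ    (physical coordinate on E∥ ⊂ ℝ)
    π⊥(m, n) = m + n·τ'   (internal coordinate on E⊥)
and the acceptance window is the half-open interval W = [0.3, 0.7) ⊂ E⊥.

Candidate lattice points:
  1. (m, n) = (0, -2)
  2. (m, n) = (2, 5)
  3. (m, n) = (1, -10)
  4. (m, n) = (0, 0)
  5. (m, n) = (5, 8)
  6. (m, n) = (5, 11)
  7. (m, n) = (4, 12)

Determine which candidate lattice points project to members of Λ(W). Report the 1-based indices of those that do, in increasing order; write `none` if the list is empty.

τ' = (4−√20)/2 ≈ -0.236068.
#1 (0,-2): internal coord 0 + (-2)·τ' = +0.472136; +0.472136 ∈ [0.3, 0.7) → IN Λ
#2 (2,5): internal coord 2 + (5)·τ' = +0.819660; +0.819660 ∉ [0.3, 0.7) → out
#3 (1,-10): internal coord 1 + (-10)·τ' = +3.360680; +3.360680 ∉ [0.3, 0.7) → out
#4 (0,0): internal coord 0 + (0)·τ' = +0.000000; +0.000000 ∉ [0.3, 0.7) → out
#5 (5,8): internal coord 5 + (8)·τ' = +3.111456; +3.111456 ∉ [0.3, 0.7) → out
#6 (5,11): internal coord 5 + (11)·τ' = +2.403252; +2.403252 ∉ [0.3, 0.7) → out
#7 (4,12): internal coord 4 + (12)·τ' = +1.167184; +1.167184 ∉ [0.3, 0.7) → out

1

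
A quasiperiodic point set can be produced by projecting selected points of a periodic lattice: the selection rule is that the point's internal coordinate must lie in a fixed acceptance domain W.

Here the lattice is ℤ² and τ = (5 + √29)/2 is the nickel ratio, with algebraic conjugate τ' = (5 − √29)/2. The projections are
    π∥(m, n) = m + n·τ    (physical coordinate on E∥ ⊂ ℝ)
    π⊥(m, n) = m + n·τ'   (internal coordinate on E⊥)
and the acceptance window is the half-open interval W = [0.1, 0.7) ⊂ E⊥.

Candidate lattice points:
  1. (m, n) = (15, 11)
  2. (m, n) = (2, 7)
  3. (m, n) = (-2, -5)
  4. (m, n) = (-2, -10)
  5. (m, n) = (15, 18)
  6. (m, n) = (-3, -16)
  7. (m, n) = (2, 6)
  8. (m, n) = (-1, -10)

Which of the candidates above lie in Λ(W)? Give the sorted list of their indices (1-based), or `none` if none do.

2

τ' = (5−√29)/2 ≈ -0.19258.
#1 (15,11): internal coord 15 + (11)·τ' = +12.88159; +12.88159 ∉ [0.1, 0.7) → out
#2 (2,7): internal coord 2 + (7)·τ' = +0.65192; +0.65192 ∈ [0.1, 0.7) → IN Λ
#3 (-2,-5): internal coord -2 + (-5)·τ' = -1.03709; -1.03709 ∉ [0.1, 0.7) → out
#4 (-2,-10): internal coord -2 + (-10)·τ' = -0.07418; -0.07418 ∉ [0.1, 0.7) → out
#5 (15,18): internal coord 15 + (18)·τ' = +11.53352; +11.53352 ∉ [0.1, 0.7) → out
#6 (-3,-16): internal coord -3 + (-16)·τ' = +0.08132; +0.08132 ∉ [0.1, 0.7) → out
#7 (2,6): internal coord 2 + (6)·τ' = +0.84451; +0.84451 ∉ [0.1, 0.7) → out
#8 (-1,-10): internal coord -1 + (-10)·τ' = +0.92582; +0.92582 ∉ [0.1, 0.7) → out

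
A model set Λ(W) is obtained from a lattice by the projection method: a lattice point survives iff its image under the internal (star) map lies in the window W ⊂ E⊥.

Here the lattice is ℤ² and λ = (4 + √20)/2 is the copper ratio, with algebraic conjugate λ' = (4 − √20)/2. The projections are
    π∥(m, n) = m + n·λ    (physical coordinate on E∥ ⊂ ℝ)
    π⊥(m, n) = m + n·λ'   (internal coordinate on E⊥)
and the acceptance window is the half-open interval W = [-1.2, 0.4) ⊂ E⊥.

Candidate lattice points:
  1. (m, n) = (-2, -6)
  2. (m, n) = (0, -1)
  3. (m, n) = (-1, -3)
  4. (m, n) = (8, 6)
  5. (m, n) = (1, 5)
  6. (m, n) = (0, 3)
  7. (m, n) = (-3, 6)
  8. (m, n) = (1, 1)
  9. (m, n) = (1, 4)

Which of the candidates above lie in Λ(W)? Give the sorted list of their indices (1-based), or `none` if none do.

1, 2, 3, 5, 6, 9

λ' = (4−√20)/2 ≈ -0.236068.
#1 (-2,-6): internal coord -2 + (-6)·λ' = -0.583592; -0.583592 ∈ [-1.2, 0.4) → IN Λ
#2 (0,-1): internal coord 0 + (-1)·λ' = +0.236068; +0.236068 ∈ [-1.2, 0.4) → IN Λ
#3 (-1,-3): internal coord -1 + (-3)·λ' = -0.291796; -0.291796 ∈ [-1.2, 0.4) → IN Λ
#4 (8,6): internal coord 8 + (6)·λ' = +6.583592; +6.583592 ∉ [-1.2, 0.4) → out
#5 (1,5): internal coord 1 + (5)·λ' = -0.180340; -0.180340 ∈ [-1.2, 0.4) → IN Λ
#6 (0,3): internal coord 0 + (3)·λ' = -0.708204; -0.708204 ∈ [-1.2, 0.4) → IN Λ
#7 (-3,6): internal coord -3 + (6)·λ' = -4.416408; -4.416408 ∉ [-1.2, 0.4) → out
#8 (1,1): internal coord 1 + (1)·λ' = +0.763932; +0.763932 ∉ [-1.2, 0.4) → out
#9 (1,4): internal coord 1 + (4)·λ' = +0.055728; +0.055728 ∈ [-1.2, 0.4) → IN Λ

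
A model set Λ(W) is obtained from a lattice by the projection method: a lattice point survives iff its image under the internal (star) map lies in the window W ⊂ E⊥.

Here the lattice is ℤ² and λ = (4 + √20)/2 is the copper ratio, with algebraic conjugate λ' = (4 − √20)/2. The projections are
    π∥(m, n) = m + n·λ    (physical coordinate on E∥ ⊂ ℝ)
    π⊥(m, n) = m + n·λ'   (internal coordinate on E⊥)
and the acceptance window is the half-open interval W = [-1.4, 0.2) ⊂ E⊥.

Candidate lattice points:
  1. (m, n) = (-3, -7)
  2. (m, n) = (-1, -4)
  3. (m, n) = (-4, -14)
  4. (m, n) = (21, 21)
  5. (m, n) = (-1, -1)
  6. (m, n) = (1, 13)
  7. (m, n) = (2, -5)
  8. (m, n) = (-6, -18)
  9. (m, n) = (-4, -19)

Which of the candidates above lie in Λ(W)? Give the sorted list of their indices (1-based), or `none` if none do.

1, 2, 3, 5

Numerically λ ≈ 4.2361 and λ' = −1/λ ≈ -0.2361.
#1 (-3,-7): internal coord -3 + (-7)·λ' = -1.3475; -1.3475 ∈ [-1.4, 0.2) → IN Λ
#2 (-1,-4): internal coord -1 + (-4)·λ' = -0.0557; -0.0557 ∈ [-1.4, 0.2) → IN Λ
#3 (-4,-14): internal coord -4 + (-14)·λ' = -0.6950; -0.6950 ∈ [-1.4, 0.2) → IN Λ
#4 (21,21): internal coord 21 + (21)·λ' = +16.0426; +16.0426 ∉ [-1.4, 0.2) → out
#5 (-1,-1): internal coord -1 + (-1)·λ' = -0.7639; -0.7639 ∈ [-1.4, 0.2) → IN Λ
#6 (1,13): internal coord 1 + (13)·λ' = -2.0689; -2.0689 ∉ [-1.4, 0.2) → out
#7 (2,-5): internal coord 2 + (-5)·λ' = +3.1803; +3.1803 ∉ [-1.4, 0.2) → out
#8 (-6,-18): internal coord -6 + (-18)·λ' = -1.7508; -1.7508 ∉ [-1.4, 0.2) → out
#9 (-4,-19): internal coord -4 + (-19)·λ' = +0.4853; +0.4853 ∉ [-1.4, 0.2) → out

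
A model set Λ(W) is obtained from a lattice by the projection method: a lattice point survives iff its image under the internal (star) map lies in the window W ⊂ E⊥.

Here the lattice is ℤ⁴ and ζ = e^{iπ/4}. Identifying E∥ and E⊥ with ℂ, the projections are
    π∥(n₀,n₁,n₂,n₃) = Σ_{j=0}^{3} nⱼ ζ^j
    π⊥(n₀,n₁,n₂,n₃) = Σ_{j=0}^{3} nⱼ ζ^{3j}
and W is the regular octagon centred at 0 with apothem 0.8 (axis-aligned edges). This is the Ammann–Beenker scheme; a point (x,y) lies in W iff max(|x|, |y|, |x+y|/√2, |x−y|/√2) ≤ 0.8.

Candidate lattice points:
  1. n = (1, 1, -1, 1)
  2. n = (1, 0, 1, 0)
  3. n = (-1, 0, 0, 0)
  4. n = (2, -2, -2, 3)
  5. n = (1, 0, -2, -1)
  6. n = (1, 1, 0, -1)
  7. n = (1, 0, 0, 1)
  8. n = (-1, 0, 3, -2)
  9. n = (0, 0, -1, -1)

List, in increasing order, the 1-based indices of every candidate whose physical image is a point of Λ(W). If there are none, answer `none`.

6, 9

Internal map: ζ^{3j} for j=0..3 gives (1,0), (−√2/2,√2/2), (0,−1), (√2/2,√2/2).
#1 (1, 1, -1, 1): internal (1.0000, 2.4142); octagon support 2.4142 vs apothem 0.8 → ∉ W
#2 (1, 0, 1, 0): internal (1.0000, -1.0000); octagon support 1.4142 vs apothem 0.8 → ∉ W
#3 (-1, 0, 0, 0): internal (-1.0000, 0.0000); octagon support 1.0000 vs apothem 0.8 → ∉ W
#4 (2, -2, -2, 3): internal (5.5355, 2.7071); octagon support 5.8284 vs apothem 0.8 → ∉ W
#5 (1, 0, -2, -1): internal (0.2929, 1.2929); octagon support 1.2929 vs apothem 0.8 → ∉ W
#6 (1, 1, 0, -1): internal (-0.4142, 0.0000); octagon support 0.4142 vs apothem 0.8 → ∈ W
#7 (1, 0, 0, 1): internal (1.7071, 0.7071); octagon support 1.7071 vs apothem 0.8 → ∉ W
#8 (-1, 0, 3, -2): internal (-2.4142, -4.4142); octagon support 4.8284 vs apothem 0.8 → ∉ W
#9 (0, 0, -1, -1): internal (-0.7071, 0.2929); octagon support 0.7071 vs apothem 0.8 → ∈ W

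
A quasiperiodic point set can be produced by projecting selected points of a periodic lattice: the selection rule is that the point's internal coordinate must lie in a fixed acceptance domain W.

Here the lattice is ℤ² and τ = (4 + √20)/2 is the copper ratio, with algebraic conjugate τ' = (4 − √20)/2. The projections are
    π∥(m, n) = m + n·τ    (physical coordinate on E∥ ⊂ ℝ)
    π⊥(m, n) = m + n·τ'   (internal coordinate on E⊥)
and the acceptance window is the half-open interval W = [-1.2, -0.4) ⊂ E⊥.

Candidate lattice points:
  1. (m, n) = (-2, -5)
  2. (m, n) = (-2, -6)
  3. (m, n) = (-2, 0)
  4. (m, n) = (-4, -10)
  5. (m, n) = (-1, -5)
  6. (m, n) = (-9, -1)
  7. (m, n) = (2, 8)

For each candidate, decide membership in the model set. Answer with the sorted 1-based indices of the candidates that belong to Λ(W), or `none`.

1, 2

Compute τ' = (4−√20)/2 = -0.236068, so π⊥(m,n) = m -0.236068·n.
#1 (-2,-5): internal coord -2 + (-5)·τ' = -0.819660; -0.819660 ∈ [-1.2, -0.4) → IN Λ
#2 (-2,-6): internal coord -2 + (-6)·τ' = -0.583592; -0.583592 ∈ [-1.2, -0.4) → IN Λ
#3 (-2,0): internal coord -2 + (0)·τ' = -2.000000; -2.000000 ∉ [-1.2, -0.4) → out
#4 (-4,-10): internal coord -4 + (-10)·τ' = -1.639320; -1.639320 ∉ [-1.2, -0.4) → out
#5 (-1,-5): internal coord -1 + (-5)·τ' = +0.180340; +0.180340 ∉ [-1.2, -0.4) → out
#6 (-9,-1): internal coord -9 + (-1)·τ' = -8.763932; -8.763932 ∉ [-1.2, -0.4) → out
#7 (2,8): internal coord 2 + (8)·τ' = +0.111456; +0.111456 ∉ [-1.2, -0.4) → out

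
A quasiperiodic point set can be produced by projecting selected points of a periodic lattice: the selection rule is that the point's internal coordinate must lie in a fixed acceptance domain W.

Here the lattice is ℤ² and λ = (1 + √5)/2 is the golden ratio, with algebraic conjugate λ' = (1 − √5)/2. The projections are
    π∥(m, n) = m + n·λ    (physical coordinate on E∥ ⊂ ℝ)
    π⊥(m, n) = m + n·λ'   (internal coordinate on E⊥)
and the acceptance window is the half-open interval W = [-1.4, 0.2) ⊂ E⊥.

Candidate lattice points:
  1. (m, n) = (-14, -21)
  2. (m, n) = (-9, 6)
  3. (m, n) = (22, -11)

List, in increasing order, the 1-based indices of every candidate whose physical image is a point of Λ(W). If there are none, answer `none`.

λ' = (1−√5)/2 ≈ -0.618034.
#1 (-14,-21): internal coord -14 + (-21)·λ' = -1.021286; -1.021286 ∈ [-1.4, 0.2) → IN Λ
#2 (-9,6): internal coord -9 + (6)·λ' = -12.708204; -12.708204 ∉ [-1.4, 0.2) → out
#3 (22,-11): internal coord 22 + (-11)·λ' = +28.798374; +28.798374 ∉ [-1.4, 0.2) → out

1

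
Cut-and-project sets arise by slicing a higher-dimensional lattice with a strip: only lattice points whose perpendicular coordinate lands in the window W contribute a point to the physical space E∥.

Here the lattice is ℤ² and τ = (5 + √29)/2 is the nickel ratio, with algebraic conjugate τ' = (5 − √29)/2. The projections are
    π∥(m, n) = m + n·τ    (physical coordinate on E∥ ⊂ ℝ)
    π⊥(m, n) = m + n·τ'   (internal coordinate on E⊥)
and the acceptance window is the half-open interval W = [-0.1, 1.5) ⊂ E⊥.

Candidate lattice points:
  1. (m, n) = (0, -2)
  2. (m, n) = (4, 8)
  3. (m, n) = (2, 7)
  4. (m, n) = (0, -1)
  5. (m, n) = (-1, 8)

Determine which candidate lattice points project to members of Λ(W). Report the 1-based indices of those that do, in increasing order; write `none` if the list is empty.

Compute τ' = (5−√29)/2 = -0.19258, so π⊥(m,n) = m -0.19258·n.
#1 (0,-2): internal coord 0 + (-2)·τ' = +0.38516; +0.38516 ∈ [-0.1, 1.5) → IN Λ
#2 (4,8): internal coord 4 + (8)·τ' = +2.45934; +2.45934 ∉ [-0.1, 1.5) → out
#3 (2,7): internal coord 2 + (7)·τ' = +0.65192; +0.65192 ∈ [-0.1, 1.5) → IN Λ
#4 (0,-1): internal coord 0 + (-1)·τ' = +0.19258; +0.19258 ∈ [-0.1, 1.5) → IN Λ
#5 (-1,8): internal coord -1 + (8)·τ' = -2.54066; -2.54066 ∉ [-0.1, 1.5) → out

1, 3, 4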